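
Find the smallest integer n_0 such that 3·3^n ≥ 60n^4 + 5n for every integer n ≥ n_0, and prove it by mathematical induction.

At n = 11: 531441 < 878515, so the inequality fails and n_0 ≥ 12. We prove 3·3^n ≥ 60n^4 + 5n for all n ≥ 12.
For the base case n = 12: 3·3^n = 1594323 and 60n^4 + 5n = 1244220, so 1594323 ≥ 1244220.
Suppose the result is true for n = k, so 3·3^k ≥ 60k^4 + 5k.
Then 3·3^(k + 1) = 3·(3·3^k) ≥ 3·(60k^4 + 5k).
Also, for k ≥ 12 we have 3·(60k^4 + 5k) ≥ 60(k+1)^4 + 5(k+1), since 3·(60k^4 + 5k) − (60(k+1)^4 + 5(k+1)) = 120k^4 - 240k^3 - 360k^2 - 230k - 65, which is nonnegative for all k ≥ 12.
Combining, 3·3^(k + 1) ≥ 60(k+1)^4 + 5(k+1).
By the principle of mathematical induction, the result holds for all n ≥ 12.
Hence the smallest such n_0 is 12.

n_0 = 12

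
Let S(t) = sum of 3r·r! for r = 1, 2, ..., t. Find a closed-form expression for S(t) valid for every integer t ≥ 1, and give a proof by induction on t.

S(t) = 3(t + 1)! - 3

We claim S(t) = 3(t + 1)! - 3 for all t ≥ 1.
For the base case t = 1: S(1) = 3, and the closed form gives 3. They agree.
For the inductive step, assume it holds for an arbitrary r ≥ 1, so S(r) = 3(r + 1)! - 3.
Then S(r+1) = S(r) + (3(r + 1)(r + 1)!) = (3(r + 1)! - 3) + (3(r + 1)(r + 1)!).
Simplifying, S(r+1) = 3((r+1) + 1)! - 3,
which is the closed form with t = r+1.
Hence, by induction on t, the claim holds for every t ≥ 1.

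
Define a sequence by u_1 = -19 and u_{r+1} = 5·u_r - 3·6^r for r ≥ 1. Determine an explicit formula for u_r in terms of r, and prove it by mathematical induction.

u_r = -5^(r - 1) - 3·6^r

Computing the first terms: u_1 = -19, u_2 = -113, u_3 = -673. This suggests u_r = -5^(r - 1) - 3·6^r.
When r = 1: the formula gives -19 = -19 = u_1.
Inductive step: suppose the statement holds for some j ≥ 1, so u_j = -5^(j - 1) - 3·6^j.
Then u_{j+1} = 5·u_j - 3·6^j = 5·(-5^(j - 1) - 3·6^j) - 3·6^j = -5^j - 3·6^(j + 1) = -5^((j+1) - 1) - 3·6^(j+1),
which is the claimed formula at r = j+1.
By induction, the statement is established for all r ≥ 1.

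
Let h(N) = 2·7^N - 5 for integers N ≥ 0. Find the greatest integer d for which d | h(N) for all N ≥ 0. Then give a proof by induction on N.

d = 3

Computing the first values: h(0) = -3 and h(1) = 9; gcd(-3, 9) = 3, so d ≤ 3.
We prove 3 | 2·7^N - 5 for all N ≥ 0 by induction on N.
Base case (N = 0): h(0) = -3 = 3·(-1), so 3 | h(0).
Inductive step: assume the claim holds for N = k, i.e. 3 | h(k). Then
h(k+1) = 2·7^(k+1) - 5 = 7·(2·7^k - 5) + 30 = 7·h(k) + 30. The first term is divisible by 3 by the inductive hypothesis, and 30 is divisible by 3. Hence 3 | h(k+1).
By induction, the statement is established for all N ≥ 0.
Therefore the largest such d is 3.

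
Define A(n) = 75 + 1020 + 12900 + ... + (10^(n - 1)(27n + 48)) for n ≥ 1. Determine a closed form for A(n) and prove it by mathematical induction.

A(n) = 10^n(3n + 5) - 5

We claim A(n) = 10^n(3n + 5) - 5 for all n ≥ 1.
Base step (n = 1): A(1) = 75, and the closed form gives 75. They agree.
Inductive step: assume the claim holds for n = p, so A(p) = 10^p(3p + 5) - 5.
Then A(p+1) = A(p) + (10^p(27p + 75)) = (10^p(3p + 5) - 5) + (10^p(27p + 75)).
Simplifying, A(p+1) = 30·10^p·p + 80·10^p - 5 = 10^(p+1)(3(p+1) + 5) - 5,
which is the closed form with n = p+1.
Hence, by induction on n, the claim holds for every n ≥ 1.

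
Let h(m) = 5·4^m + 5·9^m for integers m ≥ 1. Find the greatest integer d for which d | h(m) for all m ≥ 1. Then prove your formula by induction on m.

Computing the first values: h(1) = 65 and h(2) = 485; gcd(65, 485) = 5, so d ≤ 5.
We prove 5 | 5·4^m + 5·9^m for all m ≥ 1 by induction on m.
For the base case m = 1: h(1) = 65 = 5·(13), so 5 | h(1).
Inductive step: assume the claim holds for m = p, i.e. 5 | h(p). Then
h(p+1) − 9·h(p) = (5·4^(p+1) + 5·9^(p+1)) − 9·(5·4^p + 5·9^p) = (5)·4^p·(4 − 9) = (-25)·4^p. Since 5 | h(p) by the inductive hypothesis, 5 | 9·h(p); and 5 | -25 since -25 = 5·-5. Therefore 5 | h(p+1).
By induction, the statement is established for all m ≥ 1.
Therefore the largest such d is 5.

d = 5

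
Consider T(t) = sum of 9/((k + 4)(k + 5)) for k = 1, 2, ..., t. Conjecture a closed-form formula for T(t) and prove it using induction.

We claim T(t) = 9t/(5(t + 5)) for all t ≥ 1.
When t = 1: T(1) = 3/10, and the closed form gives 3/10. They agree.
Inductive step: assume the claim holds for t = k, so T(k) = 9k/(5(k + 5)).
Then T(k+1) = T(k) + (9/((k + 5)(k + 6))) = (9k/(5(k + 5))) + (9/((k + 5)(k + 6))).
Simplifying, T(k+1) = 9(k + 1)/(5(k + 6)) = 9(k+1)/(5((k+1) + 5)),
which is the closed form with t = k+1.
By the principle of mathematical induction, the result holds for all t ≥ 1.

T(t) = 9t/(5(t + 5))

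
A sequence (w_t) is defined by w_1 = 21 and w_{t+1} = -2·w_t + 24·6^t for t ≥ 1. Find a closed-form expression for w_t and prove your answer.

Computing the first terms: w_1 = 21, w_2 = 102, w_3 = 660. This suggests w_t = 3(-2)^(t - 1) + 3·6^t.
Base step (t = 1): the formula gives 21 = 21 = w_1.
Inductive step: suppose the statement holds for some p ≥ 1, so w_p = 3(-2)^(p - 1) + 3·6^p.
Then w_{p+1} = -2·w_p + 24·6^p = -2·(3(-2)^(p - 1) + 3·6^p) + 24·6^p = 3(-2)^p + 3·6^(p + 1) = 3(-2)^((p+1) - 1) + 3·6^(p+1),
which is the claimed formula at t = p+1.
Hence, by induction on t, the claim holds for every t ≥ 1.

w_t = 3(-2)^(t - 1) + 3·6^t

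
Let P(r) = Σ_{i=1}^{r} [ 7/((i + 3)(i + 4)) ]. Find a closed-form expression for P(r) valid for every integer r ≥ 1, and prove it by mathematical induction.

We claim P(r) = 7r/(4(r + 4)) for all r ≥ 1.
When r = 1: P(1) = 7/20, and the closed form gives 7/20. They agree.
Inductive step: assume the claim holds for r = i, so P(i) = 7i/(4(i + 4)).
Then P(i+1) = P(i) + (7/((i + 4)(i + 5))) = (7i/(4(i + 4))) + (7/((i + 4)(i + 5))).
Simplifying, P(i+1) = 7(i + 1)/(4(i + 5)) = 7(i+1)/(4((i+1) + 4)),
which is the closed form with r = i+1.
This completes the induction.

P(r) = 7r/(4(r + 4))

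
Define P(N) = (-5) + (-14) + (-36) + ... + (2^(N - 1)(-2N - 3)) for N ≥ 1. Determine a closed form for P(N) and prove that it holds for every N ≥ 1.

P(N) = -2^N(2N + 1) + 1

We claim P(N) = -2^N(2N + 1) + 1 for all N ≥ 1.
For the base case N = 1: P(1) = -5, and the closed form gives -5. They agree.
For the inductive step, assume it holds for an arbitrary k ≥ 1, so P(k) = -2^k(2k + 1) + 1.
Then P(k+1) = P(k) + (2^k(-2k - 5)) = (-2^k(2k + 1) + 1) + (2^k(-2k - 5)).
Simplifying, P(k+1) = -4·2^k·k - 6·2^k + 1 = -2^(k+1)(2(k+1) + 1) + 1,
which is the closed form with N = k+1.
Hence, by induction on N, the claim holds for every N ≥ 1.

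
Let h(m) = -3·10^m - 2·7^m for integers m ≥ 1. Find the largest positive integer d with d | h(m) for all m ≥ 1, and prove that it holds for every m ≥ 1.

Computing the first values: h(1) = -44 and h(2) = -398; gcd(-44, -398) = 2, so d ≤ 2.
We prove 2 | -3·10^m - 2·7^m for all m ≥ 1 by induction on m.
When m = 1: h(1) = -44 = 2·(-22), so 2 | h(1).
Inductive step: suppose the statement holds for some r ≥ 1, i.e. 2 | h(r). Then
h(r+1) − 10·h(r) = (-3·10^(r+1) - 2·7^(r+1)) − 10·(-3·10^r - 2·7^r) = (-2)·7^r·(7 − 10) = (6)·7^r. Since 2 | h(r) by the inductive hypothesis, 2 | 10·h(r); and 2 | 6 since 6 = 2·3. Therefore 2 | h(r+1).
This completes the induction.
Therefore the largest such d is 2.

d = 2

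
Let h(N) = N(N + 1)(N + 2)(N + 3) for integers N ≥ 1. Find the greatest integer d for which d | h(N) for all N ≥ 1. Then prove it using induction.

Computing the first values: h(1) = 24 and h(2) = 120; gcd(24, 120) = 24, so d ≤ 24.
We prove 24 | N(N + 1)(N + 2)(N + 3) for all N ≥ 1 by induction on N.
When N = 1: h(1) = 24 = 24·(1), so 24 | h(1).
Suppose the result is true for N = j, i.e. 24 | h(j). Then
h(j+1) − h(j) = (j+1)·(j+2)·(j+3)·(j+4) − j·(j+1)·(j+2)·(j+3) = (j+1)·(j+2)·(j+3)·[(j+4) − j] = 4·(j+1)·(j+2)·(j+3). The product of 3 consecutive integers is divisible by (3)! = 6, so h(j+1) − h(j) is divisible by 4·6 = 24. By the inductive hypothesis 24 | h(j), hence 24 | h(j+1).
By the principle of mathematical induction, the result holds for all N ≥ 1.
Therefore the largest such d is 24.

d = 24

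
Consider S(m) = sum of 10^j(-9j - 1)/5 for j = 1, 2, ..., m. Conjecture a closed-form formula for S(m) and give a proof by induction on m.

We claim S(m) = -2·10^m·m for all m ≥ 1.
Base step (m = 1): S(1) = -20, and the closed form gives -20. They agree.
Inductive step: assume the claim holds for m = j, so S(j) = -2·10^j·j.
Then S(j+1) = S(j) + (10^j(-18j - 20)) = (-2·10^j·j) + (10^j(-18j - 20)).
Simplifying, S(j+1) = 20·10^j(-j - 1) = -2·10^(j+1)·(j+1),
which is the closed form with m = j+1.
This completes the induction.

S(m) = -2·10^m·m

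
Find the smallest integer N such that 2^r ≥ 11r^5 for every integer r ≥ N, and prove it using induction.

N = 28

At r = 27: 134217728 < 157837977, so the inequality fails and N ≥ 28. We prove 2^r ≥ 11r^5 for all r ≥ 28.
When r = 28: 2^r = 268435456 and 11r^5 = 189314048, so 268435456 ≥ 189314048.
Suppose the result is true for r = j, so 2^j ≥ 11j^5.
Then 2^(j + 1) = 2·(2^j) ≥ 2·(11j^5).
Also, for j ≥ 28 we have 2·(11j^5) ≥ 11(j+1)^5, since 2 ≥ (1 + 1/j)^5 for all j ≥ 28.
Combining, 2^(j + 1) ≥ 11(j+1)^5.
By induction, the statement is established for all r ≥ 28.
Hence the smallest such N is 28.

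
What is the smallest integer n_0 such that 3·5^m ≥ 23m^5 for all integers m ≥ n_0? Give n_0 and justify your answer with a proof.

n_0 = 8

At m = 7: 234375 < 386561, so the inequality fails and n_0 ≥ 8. We prove 3·5^m ≥ 23m^5 for all m ≥ 8.
When m = 8: 3·5^m = 1171875 and 23m^5 = 753664, so 1171875 ≥ 753664.
Suppose the result is true for m = k, so 3·5^k ≥ 23k^5.
Then 3·5^(k + 1) = 5·(3·5^k) ≥ 5·(23k^5).
Also, for k ≥ 8 we have 5·(23k^5) ≥ 23(k+1)^5, since 5 ≥ (1 + 1/k)^5 for all k ≥ 8.
Combining, 3·5^(k + 1) ≥ 23(k+1)^5.
By the principle of mathematical induction, the result holds for all m ≥ 8.
Hence the smallest such n_0 is 8.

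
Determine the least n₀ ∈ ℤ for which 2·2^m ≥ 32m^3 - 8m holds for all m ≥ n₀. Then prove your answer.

n₀ = 16

At m = 15: 65536 < 107880, so the inequality fails and n₀ ≥ 16. We prove 2·2^m ≥ 32m^3 - 8m for all m ≥ 16.
Base step (m = 16): 2·2^m = 131072 and 32m^3 - 8m = 130944, so 131072 ≥ 130944.
For the inductive step, assume it holds for an arbitrary j ≥ 16, so 2·2^j ≥ 32j^3 - 8j.
Then 2·2^(j + 1) = 2·(2·2^j) ≥ 2·(32j^3 - 8j).
Also, for j ≥ 16 we have 2·(32j^3 - 8j) ≥ 32(j+1)^3 - 8(j+1), since 2·(32j^3 - 8j) − (32(j+1)^3 - 8(j+1)) = 32j^3 - 96j^2 - 104j - 24, which is nonnegative for all j ≥ 16.
Combining, 2·2^(j + 1) ≥ 32(j+1)^3 - 8(j+1).
This completes the induction.
Hence the smallest such n₀ is 16.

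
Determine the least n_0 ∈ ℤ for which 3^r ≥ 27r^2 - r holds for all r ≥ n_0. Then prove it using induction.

n_0 = 7

At r = 6: 729 < 966, so the inequality fails and n_0 ≥ 7. We prove 3^r ≥ 27r^2 - r for all r ≥ 7.
For the base case r = 7: 3^r = 2187 and 27r^2 - r = 1316, so 2187 ≥ 1316.
Inductive step: suppose the statement holds for some k ≥ 7, so 3^k ≥ 27k^2 - k.
Then 3^(k + 1) = 3·(3^k) ≥ 3·(27k^2 - k).
Also, for k ≥ 7 we have 3·(27k^2 - k) ≥ 27(k+1)^2 - (k+1), since 3·(27k^2 - k) − (27(k+1)^2 - (k+1)) = 54k^2 - 56k - 26, which is nonnegative for all k ≥ 7.
Combining, 3^(k + 1) ≥ 27(k+1)^2 - (k+1).
By induction, the statement is established for all r ≥ 7.
Hence the smallest such n_0 is 7.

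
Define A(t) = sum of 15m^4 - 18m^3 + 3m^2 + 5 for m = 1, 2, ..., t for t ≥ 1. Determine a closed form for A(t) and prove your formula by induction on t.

A(t) = t(3t^4 + 3t^3 - 3t^2 - 3t + 5)

We claim A(t) = t(3t^4 + 3t^3 - 3t^2 - 3t + 5) for all t ≥ 1.
For the base case t = 1: A(1) = 5, and the closed form gives 5. They agree.
Suppose the result is true for t = m, so A(m) = m(3m^4 + 3m^3 - 3m^2 - 3m + 5).
Then A(m+1) = A(m) + (15m^4 + 42m^3 + 39m^2 + 12m + 5) = (m(3m^4 + 3m^3 - 3m^2 - 3m + 5)) + (15m^4 + 42m^3 + 39m^2 + 12m + 5).
Simplifying, A(m+1) = (m + 1)(3m^4 + 15m^3 + 24m^2 + 12m + 5) = (m+1)(3(m+1)^4 + 3(m+1)^3 - 3(m+1)^2 - 3(m+1) + 5),
which is the closed form with t = m+1.
This completes the induction.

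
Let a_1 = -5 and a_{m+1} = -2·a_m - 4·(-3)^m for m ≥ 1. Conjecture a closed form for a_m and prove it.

a_m = 7(-2)^(m - 1) + 4(-3)^m

Computing the first terms: a_1 = -5, a_2 = 22, a_3 = -80. This suggests a_m = 7(-2)^(m - 1) + 4(-3)^m.
When m = 1: the formula gives -5 = -5 = a_1.
Suppose the result is true for m = i, so a_i = 7(-2)^(i - 1) + 4(-3)^i.
Then a_{i+1} = -2·a_i - 4·(-3)^i = -2·(7(-2)^(i - 1) + 4(-3)^i) - 4·(-3)^i = 7(-2)^i + 4(-3)^(i + 1) = 7(-2)^((i+1) - 1) + 4(-3)^(i+1),
which is the claimed formula at m = i+1.
Hence, by induction on m, the claim holds for every m ≥ 1.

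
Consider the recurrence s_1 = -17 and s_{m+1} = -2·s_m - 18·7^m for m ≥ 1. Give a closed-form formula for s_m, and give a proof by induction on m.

s_m = -3(-2)^(m - 1) - 2·7^m

Computing the first terms: s_1 = -17, s_2 = -92, s_3 = -698. This suggests s_m = -3(-2)^(m - 1) - 2·7^m.
For the base case m = 1: the formula gives -17 = -17 = s_1.
Inductive step: assume the claim holds for m = j, so s_j = -3(-2)^(j - 1) - 2·7^j.
Then s_{j+1} = -2·s_j - 18·7^j = -2·(-3(-2)^(j - 1) - 2·7^j) - 18·7^j = -3(-2)^j - 2·7^(j + 1) = -3(-2)^((j+1) - 1) - 2·7^(j+1),
which is the claimed formula at m = j+1.
By the principle of mathematical induction, the result holds for all m ≥ 1.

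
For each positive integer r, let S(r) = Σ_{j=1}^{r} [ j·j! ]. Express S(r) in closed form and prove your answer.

S(r) = (r + 1)! - 1

We claim S(r) = (r + 1)! - 1 for all r ≥ 1.
When r = 1: S(1) = 1, and the closed form gives 1. They agree.
Inductive step: suppose the statement holds for some j ≥ 1, so S(j) = (j + 1)! - 1.
Then S(j+1) = S(j) + ((j + 1)(j + 1)!) = ((j + 1)! - 1) + ((j + 1)(j + 1)!).
Simplifying, S(j+1) = ((j+1) + 1)! - 1,
which is the closed form with r = j+1.
By the principle of mathematical induction, the result holds for all r ≥ 1.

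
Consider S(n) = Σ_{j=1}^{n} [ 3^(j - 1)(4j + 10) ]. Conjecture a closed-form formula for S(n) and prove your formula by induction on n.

S(n) = 2·3^n(n + 2) - 4

We claim S(n) = 2·3^n(n + 2) - 4 for all n ≥ 1.
Base case (n = 1): S(1) = 14, and the closed form gives 14. They agree.
Inductive step: assume the claim holds for n = j, so S(j) = 2·3^j(j + 2) - 4.
Then S(j+1) = S(j) + (3^j(4j + 14)) = (2·3^j(j + 2) - 4) + (3^j(4j + 14)).
Simplifying, S(j+1) = 6·3^j·j + 18·3^j - 4 = 2·3^(j+1)((j+1) + 2) - 4,
which is the closed form with n = j+1.
This completes the induction.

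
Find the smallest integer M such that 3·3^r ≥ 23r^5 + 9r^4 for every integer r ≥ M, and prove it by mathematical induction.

M = 14

At r = 13: 4782969 < 8796788, so the inequality fails and M ≥ 14. We prove 3·3^r ≥ 23r^5 + 9r^4 for all r ≥ 14.
When r = 14: 3·3^r = 14348907 and 23r^5 + 9r^4 = 12715696, so 14348907 ≥ 12715696.
Inductive step: suppose the statement holds for some p ≥ 14, so 3·3^p ≥ 23p^5 + 9p^4.
Then 3·3^(p + 1) = 3·(3·3^p) ≥ 3·(23p^5 + 9p^4).
Also, for p ≥ 14 we have 3·(23p^5 + 9p^4) ≥ 23(p+1)^5 + 9(p+1)^4, since 3·(23p^5 + 9p^4) − (23(p+1)^5 + 9(p+1)^4) = 46p^5 - 97p^4 - 266p^3 - 284p^2 - 151p - 32, which is nonnegative for all p ≥ 14.
Combining, 3·3^(p + 1) ≥ 23(p+1)^5 + 9(p+1)^4.
This completes the induction.
Hence the smallest such M is 14.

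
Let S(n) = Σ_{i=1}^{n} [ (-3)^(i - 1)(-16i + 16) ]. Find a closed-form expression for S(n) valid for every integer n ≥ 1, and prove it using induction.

We claim S(n) = (-3)^n(4n - 3) + 3 for all n ≥ 1.
For the base case n = 1: S(1) = 0, and the closed form gives 0. They agree.
Inductive step: assume the claim holds for n = i, so S(i) = (-3)^i(4i - 3) + 3.
Then S(i+1) = S(i) + (-16(-3)^i·i) = ((-3)^i(4i - 3) + 3) + (-16(-3)^i·i).
Simplifying, S(i+1) = -12(-3)^i·i - 3(-3)^i + 3 = (-3)^(i+1)(4(i+1) - 3) + 3,
which is the closed form with n = i+1.
This completes the induction.

S(n) = (-3)^n(4n - 3) + 3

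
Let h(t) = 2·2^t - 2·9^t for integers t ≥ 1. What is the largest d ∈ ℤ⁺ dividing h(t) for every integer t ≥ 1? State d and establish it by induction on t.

Computing the first values: h(1) = -14 and h(2) = -154; gcd(-14, -154) = 14, so d ≤ 14.
We prove 14 | 2·2^t - 2·9^t for all t ≥ 1 by induction on t.
When t = 1: h(1) = -14 = 14·(-1), so 14 | h(1).
Inductive step: suppose the statement holds for some r ≥ 1, i.e. 14 | h(r). Then
h(r+1) − 9·h(r) = (2·2^(r+1) - 2·9^(r+1)) − 9·(2·2^r - 2·9^r) = (2)·2^r·(2 − 9) = (-14)·2^r. Since 14 | h(r) by the inductive hypothesis, 14 | 9·h(r); and 14 | -14 since -14 = 14·-1. Therefore 14 | h(r+1).
By the principle of mathematical induction, the result holds for all t ≥ 1.
Therefore the largest such d is 14.

d = 14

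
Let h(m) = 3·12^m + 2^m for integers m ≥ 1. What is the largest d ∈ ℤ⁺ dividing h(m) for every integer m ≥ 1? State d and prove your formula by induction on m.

Computing the first values: h(1) = 38 and h(2) = 436; gcd(38, 436) = 2, so d ≤ 2.
We prove 2 | 3·12^m + 2^m for all m ≥ 1 by induction on m.
When m = 1: h(1) = 38 = 2·(19), so 2 | h(1).
Inductive step: assume the claim holds for m = r, i.e. 2 | h(r). Then
h(r+1) − 12·h(r) = (3·12^(r+1) + 2^(r+1)) − 12·(3·12^r + 2^r) = (1)·2^r·(2 − 12) = (-10)·2^r. Since 2 | h(r) by the inductive hypothesis, 2 | 12·h(r); and 2 | -10 since -10 = 2·-5. Therefore 2 | h(r+1).
By the principle of mathematical induction, the result holds for all m ≥ 1.
Therefore the largest such d is 2.

d = 2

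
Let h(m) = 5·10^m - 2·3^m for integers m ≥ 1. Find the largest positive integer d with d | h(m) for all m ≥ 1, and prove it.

d = 2

Computing the first values: h(1) = 44 and h(2) = 482; gcd(44, 482) = 2, so d ≤ 2.
We prove 2 | 5·10^m - 2·3^m for all m ≥ 1 by induction on m.
For the base case m = 1: h(1) = 44 = 2·(22), so 2 | h(1).
For the inductive step, assume it holds for an arbitrary p ≥ 1, i.e. 2 | h(p). Then
h(p+1) − 10·h(p) = (5·10^(p+1) - 2·3^(p+1)) − 10·(5·10^p - 2·3^p) = (-2)·3^p·(3 − 10) = (14)·3^p. Since 2 | h(p) by the inductive hypothesis, 2 | 10·h(p); and 2 | 14 since 14 = 2·7. Therefore 2 | h(p+1).
This completes the induction.
Therefore the largest such d is 2.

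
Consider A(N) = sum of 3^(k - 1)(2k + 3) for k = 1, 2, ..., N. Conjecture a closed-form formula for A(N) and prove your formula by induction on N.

We claim A(N) = 3^N(N + 1) - 1 for all N ≥ 1.
Base case (N = 1): A(1) = 5, and the closed form gives 5. They agree.
For the inductive step, assume it holds for an arbitrary k ≥ 1, so A(k) = 3^k(k + 1) - 1.
Then A(k+1) = A(k) + (3^k(2k + 5)) = (3^k(k + 1) - 1) + (3^k(2k + 5)).
Simplifying, A(k+1) = 3·3^k·k + 6·3^k - 1 = 3^(k+1)((k+1) + 1) - 1,
which is the closed form with N = k+1.
This completes the induction.

A(N) = 3^N(N + 1) - 1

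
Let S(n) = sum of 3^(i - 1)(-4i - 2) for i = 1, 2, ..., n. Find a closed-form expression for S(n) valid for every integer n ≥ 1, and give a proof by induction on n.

We claim S(n) = -2·3^n·n for all n ≥ 1.
When n = 1: S(1) = -6, and the closed form gives -6. They agree.
Inductive step: assume the claim holds for n = i, so S(i) = -2·3^i·i.
Then S(i+1) = S(i) + (3^i(-4i - 6)) = (-2·3^i·i) + (3^i(-4i - 6)).
Simplifying, S(i+1) = 6·3^i(-i - 1) = -2·3^(i+1)·(i+1),
which is the closed form with n = i+1.
By induction, the statement is established for all n ≥ 1.

S(n) = -2·3^n·n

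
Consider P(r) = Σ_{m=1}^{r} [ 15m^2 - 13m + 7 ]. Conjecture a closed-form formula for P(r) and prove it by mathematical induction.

We claim P(r) = r(5r^2 + r + 3) for all r ≥ 1.
For the base case r = 1: P(1) = 9, and the closed form gives 9. They agree.
Inductive step: assume the claim holds for r = m, so P(m) = m(5m^2 + m + 3).
Then P(m+1) = P(m) + (15m^2 + 17m + 9) = (m(5m^2 + m + 3)) + (15m^2 + 17m + 9).
Simplifying, P(m+1) = (m + 1)(5m^2 + 11m + 9) = (m+1)(5(m+1)^2 + (m+1) + 3),
which is the closed form with r = m+1.
By induction, the statement is established for all r ≥ 1.

P(r) = r(5r^2 + r + 3)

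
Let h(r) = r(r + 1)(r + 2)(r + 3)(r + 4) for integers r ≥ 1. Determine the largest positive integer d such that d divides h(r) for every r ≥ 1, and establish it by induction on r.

Computing the first values: h(1) = 120 and h(2) = 720; gcd(120, 720) = 120, so d ≤ 120.
We prove 120 | r(r + 1)(r + 2)(r + 3)(r + 4) for all r ≥ 1 by induction on r.
For the base case r = 1: h(1) = 120 = 120·(1), so 120 | h(1).
For the inductive step, assume it holds for an arbitrary p ≥ 1, i.e. 120 | h(p). Then
h(p+1) − h(p) = (p+1)·(p+2)·(p+3)·(p+4)·(p+5) − p·(p+1)·(p+2)·(p+3)·(p+4) = (p+1)·(p+2)·(p+3)·(p+4)·[(p+5) − p] = 5·(p+1)·(p+2)·(p+3)·(p+4). The product of 4 consecutive integers is divisible by (4)! = 24, so h(p+1) − h(p) is divisible by 5·24 = 120. By the inductive hypothesis 120 | h(p), hence 120 | h(p+1).
This completes the induction.
Therefore the largest such d is 120.

d = 120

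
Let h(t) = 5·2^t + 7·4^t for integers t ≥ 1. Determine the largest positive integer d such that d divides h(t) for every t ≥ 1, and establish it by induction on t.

d = 2

Computing the first values: h(1) = 38 and h(2) = 132; gcd(38, 132) = 2, so d ≤ 2.
We prove 2 | 5·2^t + 7·4^t for all t ≥ 1 by induction on t.
When t = 1: h(1) = 38 = 2·(19), so 2 | h(1).
For the inductive step, assume it holds for an arbitrary r ≥ 1, i.e. 2 | h(r). Then
h(r+1) − 4·h(r) = (5·2^(r+1) + 7·4^(r+1)) − 4·(5·2^r + 7·4^r) = (5)·2^r·(2 − 4) = (-10)·2^r. Since 2 | h(r) by the inductive hypothesis, 2 | 4·h(r); and 2 | -10 since -10 = 2·-5. Therefore 2 | h(r+1).
This completes the induction.
Therefore the largest such d is 2.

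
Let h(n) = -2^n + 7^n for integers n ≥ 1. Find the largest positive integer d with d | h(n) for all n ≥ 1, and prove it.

d = 5

Computing the first values: h(1) = 5 and h(2) = 45; gcd(5, 45) = 5, so d ≤ 5.
We prove 5 | -2^n + 7^n for all n ≥ 1 by induction on n.
Base case (n = 1): h(1) = 5 = 5·(1), so 5 | h(1).
Inductive step: assume the claim holds for n = r, i.e. 5 | h(r). Then
7^{r+1} − 2^{r+1} = 7·7^r − 2·2^r = 7·(7^r − 2^r) + (5)·2^r. The first term is divisible by 5 by the inductive hypothesis, and the second term (5)·2^r is divisible by 5 since 5 | 5. Hence 5 | h(r+1).
By the principle of mathematical induction, the result holds for all n ≥ 1.
Therefore the largest such d is 5.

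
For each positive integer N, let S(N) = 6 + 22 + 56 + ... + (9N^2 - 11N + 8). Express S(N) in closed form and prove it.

S(N) = N(3N^2 - N + 4)

We claim S(N) = N(3N^2 - N + 4) for all N ≥ 1.
Base step (N = 1): S(1) = 6, and the closed form gives 6. They agree.
For the inductive step, assume it holds for an arbitrary j ≥ 1, so S(j) = j(3j^2 - j + 4).
Then S(j+1) = S(j) + (9j^2 + 7j + 6) = (j(3j^2 - j + 4)) + (9j^2 + 7j + 6).
Simplifying, S(j+1) = (j + 1)(3j^2 + 5j + 6) = (j+1)(3(j+1)^2 - (j+1) + 4),
which is the closed form with N = j+1.
Hence, by induction on N, the claim holds for every N ≥ 1.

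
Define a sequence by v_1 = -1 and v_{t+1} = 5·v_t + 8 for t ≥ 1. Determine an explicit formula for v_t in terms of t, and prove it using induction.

v_t = 5^(t - 1) - 2

Computing the first terms: v_1 = -1, v_2 = 3, v_3 = 23. This suggests v_t = 5^(t - 1) - 2.
For the base case t = 1: the formula gives -1 = -1 = v_1.
Inductive step: suppose the statement holds for some r ≥ 1, so v_r = 5^(r - 1) - 2.
Then v_{r+1} = 5·v_r + 8 = 5·(5^(r - 1) - 2) + 8 = 5^r - 2 = 5^((r+1) - 1) - 2,
which is the claimed formula at t = r+1.
By the principle of mathematical induction, the result holds for all t ≥ 1.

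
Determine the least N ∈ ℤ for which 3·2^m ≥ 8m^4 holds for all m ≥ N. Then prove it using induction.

N = 19

At m = 18: 786432 < 839808, so the inequality fails and N ≥ 19. We prove 3·2^m ≥ 8m^4 for all m ≥ 19.
Base case (m = 19): 3·2^m = 1572864 and 8m^4 = 1042568, so 1572864 ≥ 1042568.
Inductive step: suppose the statement holds for some k ≥ 19, so 3·2^k ≥ 8k^4.
Then 3·2^(k + 1) = 2·(3·2^k) ≥ 2·(8k^4).
Also, for k ≥ 19 we have 2·(8k^4) ≥ 8(k+1)^4, since 2 ≥ (1 + 1/k)^4 for all k ≥ 19.
Combining, 3·2^(k + 1) ≥ 8(k+1)^4.
This completes the induction.
Hence the smallest such N is 19.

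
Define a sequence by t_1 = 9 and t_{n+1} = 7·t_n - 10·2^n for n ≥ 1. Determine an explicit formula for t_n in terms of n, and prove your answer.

Computing the first terms: t_1 = 9, t_2 = 43, t_3 = 261. This suggests t_n = 2^(n + 1) + 5·7^(n - 1).
For the base case n = 1: the formula gives 9 = 9 = t_1.
Inductive step: suppose the statement holds for some p ≥ 1, so t_p = 2^(p + 1) + 5·7^(p - 1).
Then t_{p+1} = 7·t_p - 10·2^p = 7·(2^(p + 1) + 5·7^(p - 1)) - 10·2^p = 2^(p + 2) + 5·7^p = 2^((p+1) + 1) + 5·7^((p+1) - 1),
which is the claimed formula at n = p+1.
By the principle of mathematical induction, the result holds for all n ≥ 1.

t_n = 2^(n + 1) + 5·7^(n - 1)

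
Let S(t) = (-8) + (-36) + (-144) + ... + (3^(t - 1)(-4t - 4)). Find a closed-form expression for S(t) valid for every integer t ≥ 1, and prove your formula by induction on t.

S(t) = -3^t(2t + 1) + 1

We claim S(t) = -3^t(2t + 1) + 1 for all t ≥ 1.
When t = 1: S(1) = -8, and the closed form gives -8. They agree.
For the inductive step, assume it holds for an arbitrary k ≥ 1, so S(k) = -3^k(2k + 1) + 1.
Then S(k+1) = S(k) + (4·3^k(-k - 2)) = (-3^k(2k + 1) + 1) + (4·3^k(-k - 2)).
Simplifying, S(k+1) = -6·3^k·k - 9·3^k + 1 = -3^(k+1)(2(k+1) + 1) + 1,
which is the closed form with t = k+1.
By induction, the statement is established for all t ≥ 1.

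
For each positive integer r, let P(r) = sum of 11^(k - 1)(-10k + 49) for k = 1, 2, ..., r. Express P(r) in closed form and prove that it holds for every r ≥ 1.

We claim P(r) = 11^r(-r + 5) - 5 for all r ≥ 1.
Base step (r = 1): P(1) = 39, and the closed form gives 39. They agree.
Suppose the result is true for r = k, so P(k) = 11^k(-k + 5) - 5.
Then P(k+1) = P(k) + (11^k(-10k + 39)) = (11^k(-k + 5) - 5) + (11^k(-10k + 39)).
Simplifying, P(k+1) = -11·11^k·k + 44·11^k - 5 = 11^(k+1)(-(k+1) + 5) - 5,
which is the closed form with r = k+1.
By induction, the statement is established for all r ≥ 1.

P(r) = 11^r(-r + 5) - 5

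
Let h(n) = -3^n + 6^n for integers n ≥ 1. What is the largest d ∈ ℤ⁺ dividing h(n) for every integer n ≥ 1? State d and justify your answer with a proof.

d = 3

Computing the first values: h(1) = 3 and h(2) = 27; gcd(3, 27) = 3, so d ≤ 3.
We prove 3 | -3^n + 6^n for all n ≥ 1 by induction on n.
Base step (n = 1): h(1) = 3 = 3·(1), so 3 | h(1).
Inductive step: assume the claim holds for n = i, i.e. 3 | h(i). Then
6^{i+1} − 3^{i+1} = 6·6^i − 3·3^i = 6·(6^i − 3^i) + (3)·3^i. The first term is divisible by 3 by the inductive hypothesis, and the second term (3)·3^i is divisible by 3 since 3 | 3. Hence 3 | h(i+1).
This completes the induction.
Therefore the largest such d is 3.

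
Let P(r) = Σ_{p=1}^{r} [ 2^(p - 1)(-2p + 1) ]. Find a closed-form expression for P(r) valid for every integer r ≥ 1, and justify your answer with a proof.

P(r) = 2^r(-2r + 3) - 3

We claim P(r) = 2^r(-2r + 3) - 3 for all r ≥ 1.
For the base case r = 1: P(1) = -1, and the closed form gives -1. They agree.
Inductive step: assume the claim holds for r = p, so P(p) = 2^p(-2p + 3) - 3.
Then P(p+1) = P(p) + (2^p(-2p - 1)) = (2^p(-2p + 3) - 3) + (2^p(-2p - 1)).
Simplifying, P(p+1) = 2^(p + 1) - 2^(p + 2)p - 3 = 2^(p+1)(-2(p+1) + 3) - 3,
which is the closed form with r = p+1.
Hence, by induction on r, the claim holds for every r ≥ 1.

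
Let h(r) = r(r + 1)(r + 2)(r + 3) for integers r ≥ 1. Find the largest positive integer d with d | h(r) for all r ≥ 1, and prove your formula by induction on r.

d = 24

Computing the first values: h(1) = 24 and h(2) = 120; gcd(24, 120) = 24, so d ≤ 24.
We prove 24 | r(r + 1)(r + 2)(r + 3) for all r ≥ 1 by induction on r.
Base case (r = 1): h(1) = 24 = 24·(1), so 24 | h(1).
For the inductive step, assume it holds for an arbitrary k ≥ 1, i.e. 24 | h(k). Then
h(k+1) − h(k) = (k+1)·(k+2)·(k+3)·(k+4) − k·(k+1)·(k+2)·(k+3) = (k+1)·(k+2)·(k+3)·[(k+4) − k] = 4·(k+1)·(k+2)·(k+3). The product of 3 consecutive integers is divisible by (3)! = 6, so h(k+1) − h(k) is divisible by 4·6 = 24. By the inductive hypothesis 24 | h(k), hence 24 | h(k+1).
Hence, by induction on r, the claim holds for every r ≥ 1.
Therefore the largest such d is 24.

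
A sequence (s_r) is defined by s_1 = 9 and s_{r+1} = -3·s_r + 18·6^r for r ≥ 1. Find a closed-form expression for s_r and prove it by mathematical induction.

s_r = (-3)^r + 2·6^r

Computing the first terms: s_1 = 9, s_2 = 81, s_3 = 405. This suggests s_r = (-3)^r + 2·6^r.
When r = 1: the formula gives 9 = 9 = s_1.
Suppose the result is true for r = m, so s_m = (-3)^m + 2·6^m.
Then s_{m+1} = -3·s_m + 18·6^m = -3·((-3)^m + 2·6^m) + 18·6^m = (-3)^(m + 1) + 2·6^(m + 1),
which is the claimed formula at r = m+1.
By the principle of mathematical induction, the result holds for all r ≥ 1.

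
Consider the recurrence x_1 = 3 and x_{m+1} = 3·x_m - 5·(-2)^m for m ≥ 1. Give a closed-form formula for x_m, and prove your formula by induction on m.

x_m = (-2)^m + 5·3^(m - 1)

Computing the first terms: x_1 = 3, x_2 = 19, x_3 = 37. This suggests x_m = (-2)^m + 5·3^(m - 1).
Base step (m = 1): the formula gives 3 = 3 = x_1.
Inductive step: assume the claim holds for m = p, so x_p = (-2)^p + 5·3^(p - 1).
Then x_{p+1} = 3·x_p - 5·(-2)^p = 3·((-2)^p + 5·3^(p - 1)) - 5·(-2)^p = (-2)^(p + 1) + 5·3^p = (-2)^(p+1) + 5·3^((p+1) - 1),
which is the claimed formula at m = p+1.
By the principle of mathematical induction, the result holds for all m ≥ 1.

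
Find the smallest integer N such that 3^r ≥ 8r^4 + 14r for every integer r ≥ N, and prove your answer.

N = 11

At r = 10: 59049 < 80140, so the inequality fails and N ≥ 11. We prove 3^r ≥ 8r^4 + 14r for all r ≥ 11.
Base case (r = 11): 3^r = 177147 and 8r^4 + 14r = 117282, so 177147 ≥ 117282.
For the inductive step, assume it holds for an arbitrary m ≥ 11, so 3^m ≥ 8m^4 + 14m.
Then 3^(m + 1) = 3·(3^m) ≥ 3·(8m^4 + 14m).
Also, for m ≥ 11 we have 3·(8m^4 + 14m) ≥ 8(m+1)^4 + 14(m+1), since 3·(8m^4 + 14m) − (8(m+1)^4 + 14(m+1)) = 16m^4 - 32m^3 - 48m^2 - 4m - 22, which is nonnegative for all m ≥ 11.
Combining, 3^(m + 1) ≥ 8(m+1)^4 + 14(m+1).
This completes the induction.
Hence the smallest such N is 11.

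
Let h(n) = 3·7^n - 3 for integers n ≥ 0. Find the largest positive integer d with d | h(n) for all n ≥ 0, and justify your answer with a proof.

d = 18

Computing the first values: h(0) = 0 and h(1) = 18; gcd(0, 18) = 18, so d ≤ 18.
We prove 18 | 3·7^n - 3 for all n ≥ 0 by induction on n.
For the base case n = 0: h(0) = 0 = 18·(0), so 18 | h(0).
For the inductive step, assume it holds for an arbitrary i ≥ 0, i.e. 18 | h(i). Then
h(i+1) = 3·7^(i+1) - 3 = 7·(3·7^i - 3) + 18 = 7·h(i) + 18. The first term is divisible by 18 by the inductive hypothesis, and 18 is divisible by 18. Hence 18 | h(i+1).
By the principle of mathematical induction, the result holds for all n ≥ 0.
Therefore the largest such d is 18.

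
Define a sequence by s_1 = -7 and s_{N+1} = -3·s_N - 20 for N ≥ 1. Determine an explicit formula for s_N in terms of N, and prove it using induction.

s_N = -2(-3)^(N - 1) - 5

Computing the first terms: s_1 = -7, s_2 = 1, s_3 = -23. This suggests s_N = -2(-3)^(N - 1) - 5.
Base case (N = 1): the formula gives -7 = -7 = s_1.
Suppose the result is true for N = k, so s_k = -2(-3)^(k - 1) - 5.
Then s_{k+1} = -3·s_k - 20 = -3·(-2(-3)^(k - 1) - 5) - 20 = -2(-3)^k - 5 = -2(-3)^((k+1) - 1) - 5,
which is the claimed formula at N = k+1.
This completes the induction.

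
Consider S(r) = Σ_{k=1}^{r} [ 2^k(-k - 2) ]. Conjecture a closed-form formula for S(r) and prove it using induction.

S(r) = -2·2^r(r + 1) + 2

We claim S(r) = -2·2^r(r + 1) + 2 for all r ≥ 1.
Base step (r = 1): S(1) = -6, and the closed form gives -6. They agree.
Suppose the result is true for r = k, so S(k) = -2·2^k(k + 1) + 2.
Then S(k+1) = S(k) + (2^(k + 1)(-k - 3)) = (-2·2^k(k + 1) + 2) + (2^(k + 1)(-k - 3)).
Simplifying, S(k+1) = -4·2^k·k - 8·2^k + 2 = -2·2^(k+1)((k+1) + 1) + 2,
which is the closed form with r = k+1.
Hence, by induction on r, the claim holds for every r ≥ 1.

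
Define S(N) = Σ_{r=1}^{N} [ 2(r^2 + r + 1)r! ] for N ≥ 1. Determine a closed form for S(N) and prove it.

S(N) = (2N + 2)(N + 1)! - 2

We claim S(N) = (2N + 2)(N + 1)! - 2 for all N ≥ 1.
Base case (N = 1): S(1) = 6, and the closed form gives 6. They agree.
Suppose the result is true for N = r, so S(r) = (2r + 2)(r + 1)! - 2.
Then S(r+1) = S(r) + (2(r^2 + 3r + 3)(r + 1)!) = ((2r + 2)(r + 1)! - 2) + (2(r^2 + 3r + 3)(r + 1)!).
Simplifying, S(r+1) = (2(r+1) + 2)((r+1) + 1)! - 2,
which is the closed form with N = r+1.
By the principle of mathematical induction, the result holds for all N ≥ 1.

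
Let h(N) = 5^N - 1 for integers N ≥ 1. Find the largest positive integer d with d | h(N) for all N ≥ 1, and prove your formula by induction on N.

Computing the first values: h(1) = 4 and h(2) = 24; gcd(4, 24) = 4, so d ≤ 4.
We prove 4 | 5^N - 1 for all N ≥ 1 by induction on N.
Base step (N = 1): h(1) = 4 = 4·(1), so 4 | h(1).
Inductive step: suppose the statement holds for some m ≥ 1, i.e. 4 | h(m). Then
5^{m+1} − 1^{m+1} = 5·5^m − 1·1^m = 5·(5^m − 1^m) + (4)·1^m. The first term is divisible by 4 by the inductive hypothesis, and the second term (4)·1^m is divisible by 4 since 4 | 4. Hence 4 | h(m+1).
This completes the induction.
Therefore the largest such d is 4.

d = 4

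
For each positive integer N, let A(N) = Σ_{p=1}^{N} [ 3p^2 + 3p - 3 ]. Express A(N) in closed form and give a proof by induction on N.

We claim A(N) = N(N^2 + 3N - 1) for all N ≥ 1.
When N = 1: A(1) = 3, and the closed form gives 3. They agree.
Inductive step: suppose the statement holds for some p ≥ 1, so A(p) = p(p^2 + 3p - 1).
Then A(p+1) = A(p) + (3p + 3(p + 1)^2) = (p(p^2 + 3p - 1)) + (3p + 3(p + 1)^2).
Simplifying, A(p+1) = (p + 1)(p^2 + 5p + 3) = (p+1)((p+1)^2 + 3(p+1) - 1),
which is the closed form with N = p+1.
By induction, the statement is established for all N ≥ 1.

A(N) = N(N^2 + 3N - 1)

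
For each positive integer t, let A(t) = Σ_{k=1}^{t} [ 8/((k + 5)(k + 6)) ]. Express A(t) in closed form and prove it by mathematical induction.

We claim A(t) = 4t/(3(t + 6)) for all t ≥ 1.
When t = 1: A(1) = 4/21, and the closed form gives 4/21. They agree.
Suppose the result is true for t = k, so A(k) = 4k/(3(k + 6)).
Then A(k+1) = A(k) + (8/((k + 6)(k + 7))) = (4k/(3(k + 6))) + (8/((k + 6)(k + 7))).
Simplifying, A(k+1) = 4(k + 1)/(3(k + 7)) = 4(k+1)/(3((k+1) + 6)),
which is the closed form with t = k+1.
Hence, by induction on t, the claim holds for every t ≥ 1.

A(t) = 4t/(3(t + 6))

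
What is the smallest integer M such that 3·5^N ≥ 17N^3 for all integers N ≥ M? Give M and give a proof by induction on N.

M = 4

At N = 3: 375 < 459, so the inequality fails and M ≥ 4. We prove 3·5^N ≥ 17N^3 for all N ≥ 4.
Base case (N = 4): 3·5^N = 1875 and 17N^3 = 1088, so 1875 ≥ 1088.
Inductive step: suppose the statement holds for some i ≥ 4, so 3·5^i ≥ 17i^3.
Then 3·5^(i + 1) = 5·(3·5^i) ≥ 5·(17i^3).
Also, for i ≥ 4 we have 5·(17i^3) ≥ 17(i+1)^3, since 5 ≥ (1 + 1/i)^3 for all i ≥ 4.
Combining, 3·5^(i + 1) ≥ 17(i+1)^3.
By the principle of mathematical induction, the result holds for all N ≥ 4.
Hence the smallest such M is 4.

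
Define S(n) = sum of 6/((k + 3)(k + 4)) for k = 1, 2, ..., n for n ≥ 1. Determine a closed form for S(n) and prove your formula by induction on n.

We claim S(n) = 3n/(2(n + 4)) for all n ≥ 1.
For the base case n = 1: S(1) = 3/10, and the closed form gives 3/10. They agree.
Inductive step: suppose the statement holds for some k ≥ 1, so S(k) = 3k/(2(k + 4)).
Then S(k+1) = S(k) + (6/((k + 4)(k + 5))) = (3k/(2(k + 4))) + (6/((k + 4)(k + 5))).
Simplifying, S(k+1) = 3(k + 1)/(2(k + 5)) = 3(k+1)/(2((k+1) + 4)),
which is the closed form with n = k+1.
By induction, the statement is established for all n ≥ 1.

S(n) = 3n/(2(n + 4))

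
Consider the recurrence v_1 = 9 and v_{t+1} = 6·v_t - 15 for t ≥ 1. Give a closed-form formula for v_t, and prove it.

Computing the first terms: v_1 = 9, v_2 = 39, v_3 = 219. This suggests v_t = 6^t + 3.
Base case (t = 1): the formula gives 9 = 9 = v_1.
Suppose the result is true for t = p, so v_p = 6^p + 3.
Then v_{p+1} = 6·v_p - 15 = 6·(6^p + 3) - 15 = 6^(p + 1) + 3,
which is the claimed formula at t = p+1.
By the principle of mathematical induction, the result holds for all t ≥ 1.

v_t = 6^t + 3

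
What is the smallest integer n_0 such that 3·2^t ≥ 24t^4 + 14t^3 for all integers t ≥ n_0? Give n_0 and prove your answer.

n_0 = 21

At t = 20: 3145728 < 3952000, so the inequality fails and n_0 ≥ 21. We prove 3·2^t ≥ 24t^4 + 14t^3 for all t ≥ 21.
Base case (t = 21): 3·2^t = 6291456 and 24t^4 + 14t^3 = 4797198, so 6291456 ≥ 4797198.
Suppose the result is true for t = k, so 3·2^k ≥ 24k^4 + 14k^3.
Then 3·2^(k + 1) = 2·(3·2^k) ≥ 2·(24k^4 + 14k^3).
Also, for k ≥ 21 we have 2·(24k^4 + 14k^3) ≥ 24(k+1)^4 + 14(k+1)^3, since 2·(24k^4 + 14k^3) − (24(k+1)^4 + 14(k+1)^3) = 24k^4 - 82k^3 - 186k^2 - 138k - 38, which is nonnegative for all k ≥ 21.
Combining, 3·2^(k + 1) ≥ 24(k+1)^4 + 14(k+1)^3.
This completes the induction.
Hence the smallest such n_0 is 21.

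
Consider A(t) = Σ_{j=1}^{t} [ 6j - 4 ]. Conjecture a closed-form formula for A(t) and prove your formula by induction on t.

We claim A(t) = t(3t - 1) for all t ≥ 1.
For the base case t = 1: A(1) = 2, and the closed form gives 2. They agree.
For the inductive step, assume it holds for an arbitrary j ≥ 1, so A(j) = j(3j - 1).
Then A(j+1) = A(j) + (6j + 2) = (j(3j - 1)) + (6j + 2).
Simplifying, A(j+1) = (j + 1)(3j + 2) = (j+1)(3(j+1) - 1),
which is the closed form with t = j+1.
By the principle of mathematical induction, the result holds for all t ≥ 1.

A(t) = t(3t - 1)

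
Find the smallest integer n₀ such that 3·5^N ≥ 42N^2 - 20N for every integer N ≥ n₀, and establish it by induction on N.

At N = 2: 75 < 128, so the inequality fails and n₀ ≥ 3. We prove 3·5^N ≥ 42N^2 - 20N for all N ≥ 3.
Base step (N = 3): 3·5^N = 375 and 42N^2 - 20N = 318, so 375 ≥ 318.
For the inductive step, assume it holds for an arbitrary r ≥ 3, so 3·5^r ≥ 42r^2 - 20r.
Then 3·5^(r + 1) = 5·(3·5^r) ≥ 5·(42r^2 - 20r).
Also, for r ≥ 3 we have 5·(42r^2 - 20r) ≥ 42(r+1)^2 - 20(r+1), since 5·(42r^2 - 20r) − (42(r+1)^2 - 20(r+1)) = 168r^2 - 164r - 22, which is nonnegative for all r ≥ 3.
Combining, 3·5^(r + 1) ≥ 42(r+1)^2 - 20(r+1).
This completes the induction.
Hence the smallest such n₀ is 3.

n₀ = 3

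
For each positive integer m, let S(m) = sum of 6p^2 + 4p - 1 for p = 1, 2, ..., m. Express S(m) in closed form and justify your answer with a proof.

S(m) = m(m + 2)(2m + 1)

We claim S(m) = m(m + 2)(2m + 1) for all m ≥ 1.
Base case (m = 1): S(1) = 9, and the closed form gives 9. They agree.
Suppose the result is true for m = p, so S(p) = p(2p^2 + 5p + 2).
Then S(p+1) = S(p) + (6p^2 + 16p + 9) = (p(2p^2 + 5p + 2)) + (6p^2 + 16p + 9).
Simplifying, S(p+1) = (p + 1)(p + 3)(2p + 3) = (p+1)((p+1) + 2)(2(p+1) + 1),
which is the closed form with m = p+1.
This completes the induction.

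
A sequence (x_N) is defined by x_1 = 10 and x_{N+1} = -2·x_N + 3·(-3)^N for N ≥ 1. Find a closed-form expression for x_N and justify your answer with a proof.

x_N = (-2)^(N - 1) + (-3)^(N + 1)

Computing the first terms: x_1 = 10, x_2 = -29, x_3 = 85. This suggests x_N = (-2)^(N - 1) + (-3)^(N + 1).
When N = 1: the formula gives 10 = 10 = x_1.
For the inductive step, assume it holds for an arbitrary m ≥ 1, so x_m = (-2)^(m - 1) + (-3)^(m + 1).
Then x_{m+1} = -2·x_m + 3·(-3)^m = -2·((-2)^(m - 1) + (-3)^(m + 1)) + 3·(-3)^m = (-2)^m + (-3)^(m + 2) = (-2)^((m+1) - 1) + (-3)^((m+1) + 1),
which is the claimed formula at N = m+1.
By induction, the statement is established for all N ≥ 1.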